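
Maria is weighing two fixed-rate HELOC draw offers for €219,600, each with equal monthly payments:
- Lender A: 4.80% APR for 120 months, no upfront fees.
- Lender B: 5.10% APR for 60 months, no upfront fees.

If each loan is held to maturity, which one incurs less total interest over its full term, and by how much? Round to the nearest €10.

Lender B by €27,680

Lender A: at 4.80% the monthly rate is 0.0040000, so the payment is 219,600 × 0.0040000 / (1 − 1.0040000^−120) = €2,307.79.
Total interest on Lender A = 120 × €2,307.79 − €219,600 = €57,334.80.
Lender B: monthly rate = 5.1%/12 = 0.0042500; payment = 219,600 × 0.0042500 / (1 − (1+0.0042500)^−60) = €4,154.19.
Total interest on Lender B = 60 × €4,154.19 − €219,600 = €29,651.40.
Lender B is lower by €27,683.40.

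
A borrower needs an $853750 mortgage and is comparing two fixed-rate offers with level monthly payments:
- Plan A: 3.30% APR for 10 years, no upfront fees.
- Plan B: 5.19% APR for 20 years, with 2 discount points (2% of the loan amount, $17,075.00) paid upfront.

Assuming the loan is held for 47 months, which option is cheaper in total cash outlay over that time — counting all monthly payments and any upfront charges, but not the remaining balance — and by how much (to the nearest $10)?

Plan B by $106,920

Plan A: monthly rate = 3.3%/12 = 0.0027500; payment = 853,750 × 0.0027500 / (1 − (1+0.0027500)^−120) = $8,362.63.
Plan B: at 5.19% the monthly rate is 0.0043250, so the payment is 853,750 × 0.0043250 / (1 − 1.0043250^−240) = $5,724.37.
Over 47 months: Plan A costs 47 × $8,362.63 = $393,043.61; Plan B costs 47 × $5,724.37 + $17,075.00 = $286,120.39.
Plan B is cheaper by $393,043.61 − $286,120.39 = $106,923.22.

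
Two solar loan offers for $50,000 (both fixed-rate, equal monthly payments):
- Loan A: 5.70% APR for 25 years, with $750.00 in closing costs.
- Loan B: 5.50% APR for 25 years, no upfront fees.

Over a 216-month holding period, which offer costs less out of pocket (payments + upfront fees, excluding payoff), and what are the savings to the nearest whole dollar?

Loan A: monthly rate = 5.7%/12 = 0.0047500; payment = 50,000 × 0.0047500 / (1 − (1+0.0047500)^−300) = $313.04.
Loan B: monthly rate = 5.5%/12 = 0.0045833; payment = 50,000 × 0.0045833 / (1 − (1+0.0045833)^−300) = $307.04.
Over 216 months: Loan A costs 216 × $313.04 + $750.00 = $68,366.64; Loan B costs 216 × $307.04 = $66,320.64.
Loan B is cheaper by $68,366.64 − $66,320.64 = $2,046.00.

Loan B by $2,046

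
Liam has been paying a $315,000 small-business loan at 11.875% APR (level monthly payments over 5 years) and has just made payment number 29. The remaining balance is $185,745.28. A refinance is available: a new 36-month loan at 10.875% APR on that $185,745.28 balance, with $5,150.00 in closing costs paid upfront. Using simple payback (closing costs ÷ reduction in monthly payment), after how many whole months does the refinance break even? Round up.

6 months

Current payment = 315,000 × 11.875%/12 / (1 − (1+0.0098958)^−60) = $6,987.12.
Refinanced payment = 185,745.28 × 0.0090625 / (1 − (1+0.0090625)^−36) = $6,070.07.
Monthly savings = $6,987.12 − $6,070.07 = $917.05.
Break-even = $5,150.00 / $917.05 = 5.62 → 6 months.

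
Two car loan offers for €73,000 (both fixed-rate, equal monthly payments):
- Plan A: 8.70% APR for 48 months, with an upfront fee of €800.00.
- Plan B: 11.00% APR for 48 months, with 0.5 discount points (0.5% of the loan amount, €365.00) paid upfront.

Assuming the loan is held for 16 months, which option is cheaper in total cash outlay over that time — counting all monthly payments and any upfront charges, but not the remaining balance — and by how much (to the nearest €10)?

Plan A by €850

Plan A: monthly rate = 8.7%/12 = 0.0072500; payment = 73,000 × 0.0072500 / (1 − (1+0.0072500)^−48) = €1,806.23.
Plan B: monthly rate = 11%/12 = 0.0091667; payment = 73,000 × 0.0091667 / (1 − (1+0.0091667)^−48) = €1,886.72.
Over 16 months: Plan A costs 16 × €1,806.23 + €800.00 = €29,699.68; Plan B costs 16 × €1,886.72 + €365.00 = €30,552.52.
Plan A is cheaper by €30,552.52 − €29,699.68 = €852.84.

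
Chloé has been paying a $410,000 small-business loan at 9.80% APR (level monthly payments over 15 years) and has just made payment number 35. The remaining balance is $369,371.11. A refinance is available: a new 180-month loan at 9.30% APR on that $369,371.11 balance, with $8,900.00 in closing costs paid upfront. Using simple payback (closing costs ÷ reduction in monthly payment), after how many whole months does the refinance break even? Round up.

Current payment = 410,000 × 9.8%/12 / (1 − (1+0.0081667)^−180) = $4,355.85.
Refinanced payment = 369,371.11 × 0.0077500 / (1 − (1+0.0077500)^−180) = $3,812.61.
Monthly savings = $4,355.85 − $3,812.61 = $543.24.
Break-even = $8,900.00 / $543.24 = 16.38 → 17 months.

17 months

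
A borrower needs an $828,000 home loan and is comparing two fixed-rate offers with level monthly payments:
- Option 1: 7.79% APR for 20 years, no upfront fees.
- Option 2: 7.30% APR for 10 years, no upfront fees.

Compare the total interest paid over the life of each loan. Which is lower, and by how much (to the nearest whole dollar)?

Option 2 by $467,221

Option 1: monthly rate = 7.79%/12 = 0.0064917; payment = 828,000 × 0.0064917 / (1 − (1+0.0064917)^−240) = $6,817.90.
Total interest on Option 1 = 240 × $6,817.90 − $828,000 = $808,296.00.
Option 2: monthly rate = 7.3%/12 = 0.0060833; payment = 828,000 × 0.0060833 / (1 − (1+0.0060833)^−120) = $9,742.29.
Total interest on Option 2 = 120 × $9,742.29 − $828,000 = $341,074.80.
Option 2 is lower by $467,221.20.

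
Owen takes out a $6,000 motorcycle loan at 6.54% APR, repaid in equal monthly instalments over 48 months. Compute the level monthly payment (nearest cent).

$142.40

Monthly rate = 6.54%/12 = 0.0054500; payment = 6,000 × 0.0054500 / (1 − (1+0.0054500)^−48) = $142.40.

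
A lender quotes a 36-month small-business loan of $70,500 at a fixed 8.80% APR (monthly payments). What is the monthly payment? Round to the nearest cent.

$2,235.32

Monthly rate = 8.8%/12 = 0.0073333; payment = 70,500 × 0.0073333 / (1 − (1+0.0073333)^−36) = $2,235.32.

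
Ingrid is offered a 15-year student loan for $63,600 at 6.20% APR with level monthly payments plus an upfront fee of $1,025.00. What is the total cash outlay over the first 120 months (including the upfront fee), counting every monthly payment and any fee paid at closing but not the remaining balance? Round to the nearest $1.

Monthly rate = 6.2%/12 = 0.0051667; payment = 63,600 × 0.0051667 / (1 − (1+0.0051667)^−180) = $543.59.
Total outlay = 120 × $543.59 + $1,025.00 = $66,255.80.

$66,256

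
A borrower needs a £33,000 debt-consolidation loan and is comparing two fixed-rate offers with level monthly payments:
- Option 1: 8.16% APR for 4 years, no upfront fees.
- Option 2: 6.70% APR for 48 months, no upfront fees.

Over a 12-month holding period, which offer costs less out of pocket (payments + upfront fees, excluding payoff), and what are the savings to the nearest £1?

Option 1: at 8.16% the monthly rate is 0.0068000, so the payment is 33,000 × 0.0068000 / (1 − 1.0068000^−48) = £808.11.
Option 2: at 6.70% the monthly rate is 0.0055833, so the payment is 33,000 × 0.0055833 / (1 − 1.0055833^−48) = £785.64.
Over 12 months: Option 1 costs 12 × £808.11 = £9,697.32; Option 2 costs 12 × £785.64 = £9,427.68.
Option 2 is cheaper by £9,697.32 − £9,427.68 = £269.64.

Option 2 by £270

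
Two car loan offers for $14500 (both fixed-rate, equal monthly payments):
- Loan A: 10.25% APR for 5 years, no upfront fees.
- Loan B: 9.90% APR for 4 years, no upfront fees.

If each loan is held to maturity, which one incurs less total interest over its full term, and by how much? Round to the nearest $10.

Loan B by $970

Loan A: monthly rate = 10.25%/12 = 0.0085417; payment = 14,500 × 0.0085417 / (1 − (1+0.0085417)^−60) = $309.87.
Total interest on Loan A = 60 × $309.87 − $14,500 = $4,092.20.
Loan B: at 9.90% the monthly rate is 0.0082500, so the payment is 14,500 × 0.0082500 / (1 − 1.0082500^−48) = $367.06.
Total interest on Loan B = 48 × $367.06 − $14,500 = $3,118.88.
Loan B is lower by $973.32.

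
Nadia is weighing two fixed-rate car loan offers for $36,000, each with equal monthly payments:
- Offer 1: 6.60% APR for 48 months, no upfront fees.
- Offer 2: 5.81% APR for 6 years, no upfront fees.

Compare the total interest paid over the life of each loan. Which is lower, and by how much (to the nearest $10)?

Offer 1 by $1,670

Offer 1: monthly rate = 6.6%/12 = 0.0055000; payment = 36,000 × 0.0055000 / (1 − (1+0.0055000)^−48) = $855.40.
Total interest on Offer 1 = 48 × $855.40 − $36,000 = $5,059.20.
Offer 2: monthly rate = 5.81%/12 = 0.0048417; payment = 36,000 × 0.0048417 / (1 − (1+0.0048417)^−72) = $593.40.
Total interest on Offer 2 = 72 × $593.40 − $36,000 = $6,724.80.
Offer 1 is lower by $1,665.60.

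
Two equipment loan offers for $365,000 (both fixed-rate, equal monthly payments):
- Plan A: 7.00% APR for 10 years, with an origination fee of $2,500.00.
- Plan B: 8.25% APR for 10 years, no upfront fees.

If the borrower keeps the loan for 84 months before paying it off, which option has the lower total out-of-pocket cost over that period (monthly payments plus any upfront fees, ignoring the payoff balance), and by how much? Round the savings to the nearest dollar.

Plan A by $17,564

Plan A: monthly rate = 7%/12 = 0.0058333; payment = 365,000 × 0.0058333 / (1 − (1+0.0058333)^−120) = $4,237.96.
Plan B: monthly rate = 8.25%/12 = 0.0068750; payment = 365,000 × 0.0068750 / (1 − (1+0.0068750)^−120) = $4,476.82.
Over 84 months: Plan A costs 84 × $4,237.96 + $2,500.00 = $358,488.64; Plan B costs 84 × $4,476.82 = $376,052.88.
Plan A is cheaper by $376,052.88 − $358,488.64 = $17,564.24.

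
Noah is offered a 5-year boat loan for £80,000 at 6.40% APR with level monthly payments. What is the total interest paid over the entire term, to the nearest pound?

£13,693

Monthly rate = 6.4%/12 = 0.0053333; payment = 80,000 × 0.0053333 / (1 − (1+0.0053333)^−60) = £1,561.55.
Total paid = 60 × £1,561.55 = £93,693.00; interest = £93,693.00 − £80,000 = £13,693.00.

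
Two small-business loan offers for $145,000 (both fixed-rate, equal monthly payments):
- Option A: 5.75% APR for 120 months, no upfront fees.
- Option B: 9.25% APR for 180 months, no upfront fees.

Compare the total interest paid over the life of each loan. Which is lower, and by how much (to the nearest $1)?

Option A by $77,621

Option A: at 5.75% the monthly rate is 0.0047917, so the payment is 145,000 × 0.0047917 / (1 − 1.0047917^−120) = $1,591.65.
Total interest on Option A = 120 × $1,591.65 − $145,000 = $45,998.00.
Option B: monthly rate = 9.25%/12 = 0.0077083; payment = 145,000 × 0.0077083 / (1 − (1+0.0077083)^−180) = $1,492.33.
Total interest on Option B = 180 × $1,492.33 − $145,000 = $123,619.40.
Option A is lower by $77,621.40.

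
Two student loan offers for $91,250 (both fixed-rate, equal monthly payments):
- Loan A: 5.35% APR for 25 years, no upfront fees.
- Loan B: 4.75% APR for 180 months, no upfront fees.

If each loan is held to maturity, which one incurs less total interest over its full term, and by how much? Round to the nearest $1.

Loan A: at 5.35% the monthly rate is 0.0044583, so the payment is 91,250 × 0.0044583 / (1 − 1.0044583^−300) = $552.21.
Total interest on Loan A = 300 × $552.21 − $91,250 = $74,413.00.
Loan B: at 4.75% the monthly rate is 0.0039583, so the payment is 91,250 × 0.0039583 / (1 − 1.0039583^−180) = $709.77.
Total interest on Loan B = 180 × $709.77 − $91,250 = $36,508.60.
Loan B is lower by $37,904.40.

Loan B by $37,904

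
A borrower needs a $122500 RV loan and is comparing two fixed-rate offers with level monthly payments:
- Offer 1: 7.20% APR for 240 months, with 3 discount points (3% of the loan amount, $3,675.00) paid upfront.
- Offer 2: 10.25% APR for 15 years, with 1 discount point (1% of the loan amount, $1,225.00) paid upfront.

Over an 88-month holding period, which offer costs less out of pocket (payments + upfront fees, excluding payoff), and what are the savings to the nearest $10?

Offer 1 by $30,170

Offer 1: monthly rate = 7.2%/12 = 0.0060000; payment = 122,500 × 0.0060000 / (1 − (1+0.0060000)^−240) = $964.50.
Offer 2: at 10.25% the monthly rate is 0.0085417, so the payment is 122,500 × 0.0085417 / (1 − 1.0085417^−180) = $1,335.19.
Over 88 months: Offer 1 costs 88 × $964.50 + $3,675.00 = $88,551.00; Offer 2 costs 88 × $1,335.19 + $1,225.00 = $118,721.72.
Offer 1 is cheaper by $118,721.72 − $88,551.00 = $30,170.72.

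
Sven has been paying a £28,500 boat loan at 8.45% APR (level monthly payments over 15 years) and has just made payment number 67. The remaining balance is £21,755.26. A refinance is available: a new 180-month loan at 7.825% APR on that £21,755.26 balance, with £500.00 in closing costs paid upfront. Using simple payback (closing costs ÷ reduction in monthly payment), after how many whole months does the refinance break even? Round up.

Current payment = 28,500 × 8.45%/12 / (1 − (1+0.0070417)^−180) = £279.82.
Refinanced payment = 21,755.26 × 0.0065208 / (1 − (1+0.0065208)^−180) = £205.71.
Monthly savings = £279.82 − £205.71 = £74.11.
Break-even = £500.00 / £74.11 = 6.75 → 7 months.

7 months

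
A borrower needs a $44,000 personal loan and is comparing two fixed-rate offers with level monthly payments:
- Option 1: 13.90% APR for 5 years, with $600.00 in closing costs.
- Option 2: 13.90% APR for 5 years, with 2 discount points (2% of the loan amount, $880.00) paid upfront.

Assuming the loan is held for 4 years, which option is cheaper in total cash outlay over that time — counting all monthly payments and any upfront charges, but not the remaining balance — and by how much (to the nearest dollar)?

Option 1 by $280

Option 1: at 13.90% the monthly rate is 0.0115833, so the payment is 44,000 × 0.0115833 / (1 − 1.0115833^−60) = $1,021.52.
Option 2: at 13.90% the monthly rate is 0.0115833, so the payment is 44,000 × 0.0115833 / (1 − 1.0115833^−60) = $1,021.52.
Over 48 months: Option 1 costs 48 × $1,021.52 + $600.00 = $49,632.96; Option 2 costs 48 × $1,021.52 + $880.00 = $49,912.96.
Option 1 is cheaper by $49,912.96 − $49,632.96 = $280.00.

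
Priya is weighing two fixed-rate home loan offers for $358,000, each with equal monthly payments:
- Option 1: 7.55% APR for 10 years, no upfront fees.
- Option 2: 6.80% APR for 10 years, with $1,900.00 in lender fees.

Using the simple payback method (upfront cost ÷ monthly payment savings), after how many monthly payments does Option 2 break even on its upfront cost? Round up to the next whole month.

Option 1: at 7.55% the monthly rate is 0.0062917, so the payment is 358,000 × 0.0062917 / (1 − 1.0062917^−120) = $4,258.87.
Option 2: at 6.80% the monthly rate is 0.0056667, so the payment is 358,000 × 0.0056667 / (1 − 1.0056667^−120) = $4,119.88.
Monthly savings = $4,258.87 − $4,119.88 = $138.99.
Break-even = $1,900.00 / $138.99 = 13.67 → 14 months.

14 months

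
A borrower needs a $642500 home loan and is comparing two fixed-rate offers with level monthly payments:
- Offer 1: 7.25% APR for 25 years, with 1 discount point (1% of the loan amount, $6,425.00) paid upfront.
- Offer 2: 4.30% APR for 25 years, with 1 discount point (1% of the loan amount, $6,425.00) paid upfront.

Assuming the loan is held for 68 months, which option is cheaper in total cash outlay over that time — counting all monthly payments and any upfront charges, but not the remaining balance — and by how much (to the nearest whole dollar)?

Offer 1: monthly rate = 7.25%/12 = 0.0060417; payment = 642,500 × 0.0060417 / (1 − (1+0.0060417)^−300) = $4,644.03.
Offer 2: monthly rate = 4.3%/12 = 0.0035833; payment = 642,500 × 0.0035833 / (1 − (1+0.0035833)^−300) = $3,498.68.
Over 68 months: Offer 1 costs 68 × $4,644.03 + $6,425.00 = $322,219.04; Offer 2 costs 68 × $3,498.68 + $6,425.00 = $244,335.24.
Offer 2 is cheaper by $322,219.04 − $244,335.24 = $77,883.80.

Offer 2 by $77,884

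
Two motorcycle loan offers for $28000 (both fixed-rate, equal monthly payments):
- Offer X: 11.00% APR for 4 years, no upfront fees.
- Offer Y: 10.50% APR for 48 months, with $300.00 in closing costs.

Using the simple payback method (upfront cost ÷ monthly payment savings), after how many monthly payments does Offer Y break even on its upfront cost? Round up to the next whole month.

45 months

Offer X: monthly rate = 11%/12 = 0.0091667; payment = 28,000 × 0.0091667 / (1 − (1+0.0091667)^−48) = $723.67.
Offer Y: monthly rate = 10.5%/12 = 0.0087500; payment = 28,000 × 0.0087500 / (1 − (1+0.0087500)^−48) = $716.89.
Monthly savings = $723.67 − $716.89 = $6.78.
Break-even = $300.00 / $6.78 = 44.25 → 45 months.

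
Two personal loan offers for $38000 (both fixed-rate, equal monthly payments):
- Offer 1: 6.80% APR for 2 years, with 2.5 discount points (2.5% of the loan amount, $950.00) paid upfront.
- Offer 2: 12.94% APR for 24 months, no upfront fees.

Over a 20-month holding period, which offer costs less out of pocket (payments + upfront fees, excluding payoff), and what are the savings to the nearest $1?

Offer 1: monthly rate = 6.8%/12 = 0.0056667; payment = 38,000 × 0.0056667 / (1 − (1+0.0056667)^−24) = $1,697.91.
Offer 2: at 12.94% the monthly rate is 0.0107833, so the payment is 38,000 × 0.0107833 / (1 − 1.0107833^−24) = $1,805.52.
Over 20 months: Offer 1 costs 20 × $1,697.91 + $950.00 = $34,908.20; Offer 2 costs 20 × $1,805.52 = $36,110.40.
Offer 1 is cheaper by $36,110.40 − $34,908.20 = $1,202.20.

Offer 1 by $1,202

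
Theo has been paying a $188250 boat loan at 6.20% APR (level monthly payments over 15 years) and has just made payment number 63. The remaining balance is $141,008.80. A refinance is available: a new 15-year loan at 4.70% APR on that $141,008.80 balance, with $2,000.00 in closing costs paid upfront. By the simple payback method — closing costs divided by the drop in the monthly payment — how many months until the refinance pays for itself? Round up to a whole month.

Current payment = 188,250 × 6.2%/12 / (1 − (1+0.0051667)^−180) = $1,608.97.
Refinanced payment = 141,008.80 × 0.0039167 / (1 − (1+0.0039167)^−180) = $1,093.18.
Monthly savings = $1,608.97 − $1,093.18 = $515.79.
Break-even = $2,000.00 / $515.79 = 3.88 → 4 months.

4 months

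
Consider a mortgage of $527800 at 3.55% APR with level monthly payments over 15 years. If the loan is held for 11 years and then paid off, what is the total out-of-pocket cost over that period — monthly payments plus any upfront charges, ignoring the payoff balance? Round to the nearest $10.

$499,770

At 3.55% the monthly rate is 0.0029583, so the payment is 527,800 × 0.0029583 / (1 − 1.0029583^−180) = $3,786.12.
Total outlay = 132 × $3,786.12 = $499,767.84.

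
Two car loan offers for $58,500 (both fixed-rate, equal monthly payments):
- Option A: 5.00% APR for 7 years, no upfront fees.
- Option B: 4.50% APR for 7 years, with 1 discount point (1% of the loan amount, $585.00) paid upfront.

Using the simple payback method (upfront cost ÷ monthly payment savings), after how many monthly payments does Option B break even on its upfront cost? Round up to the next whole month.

Option A: at 5.00% the monthly rate is 0.0041667, so the payment is 58,500 × 0.0041667 / (1 − 1.0041667^−84) = $826.83.
Option B: at 4.50% the monthly rate is 0.0037500, so the payment is 58,500 × 0.0037500 / (1 − 1.0037500^−84) = $813.16.
Monthly savings = $826.83 − $813.16 = $13.67.
Break-even = $585.00 / $13.67 = 42.79 → 43 months.

43 months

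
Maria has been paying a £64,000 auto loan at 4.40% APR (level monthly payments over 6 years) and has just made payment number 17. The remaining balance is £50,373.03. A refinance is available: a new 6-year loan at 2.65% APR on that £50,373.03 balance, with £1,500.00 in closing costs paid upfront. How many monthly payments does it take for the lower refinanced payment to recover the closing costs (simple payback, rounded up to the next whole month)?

6 months

Current payment = 64,000 × 4.4%/12 / (1 − (1+0.0036667)^−72) = £1,013.00.
Refinanced payment = 50,373.03 × 0.0022083 / (1 − (1+0.0022083)^−72) = £757.49.
Monthly savings = £1,013.00 − £757.49 = £255.51.
Break-even = £1,500.00 / £255.51 = 5.87 → 6 months.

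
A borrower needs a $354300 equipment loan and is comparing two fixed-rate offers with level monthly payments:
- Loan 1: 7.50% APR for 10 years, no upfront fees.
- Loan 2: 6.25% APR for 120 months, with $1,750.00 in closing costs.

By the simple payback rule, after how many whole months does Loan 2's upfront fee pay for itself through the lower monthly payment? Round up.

Loan 1: at 7.50% the monthly rate is 0.0062500, so the payment is 354,300 × 0.0062500 / (1 − 1.0062500^−120) = $4,205.60.
Loan 2: monthly rate = 6.25%/12 = 0.0052083; payment = 354,300 × 0.0052083 / (1 − (1+0.0052083)^−120) = $3,978.08.
Monthly savings = $4,205.60 − $3,978.08 = $227.52.
Break-even = $1,750.00 / $227.52 = 7.69 → 8 months.

8 months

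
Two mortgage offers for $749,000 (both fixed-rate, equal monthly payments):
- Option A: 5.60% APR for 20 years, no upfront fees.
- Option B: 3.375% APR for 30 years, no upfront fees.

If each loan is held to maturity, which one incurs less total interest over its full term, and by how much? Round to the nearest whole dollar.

Option B by $54,653

Option A: monthly rate = 5.6%/12 = 0.0046667; payment = 749,000 × 0.0046667 / (1 − (1+0.0046667)^−240) = $5,194.67.
Total interest on Option A = 240 × $5,194.67 − $749,000 = $497,720.80.
Option B: monthly rate = 3.375%/12 = 0.0028125; payment = 749,000 × 0.0028125 / (1 − (1+0.0028125)^−360) = $3,311.30.
Total interest on Option B = 360 × $3,311.30 − $749,000 = $443,068.00.
Option B is lower by $54,652.80.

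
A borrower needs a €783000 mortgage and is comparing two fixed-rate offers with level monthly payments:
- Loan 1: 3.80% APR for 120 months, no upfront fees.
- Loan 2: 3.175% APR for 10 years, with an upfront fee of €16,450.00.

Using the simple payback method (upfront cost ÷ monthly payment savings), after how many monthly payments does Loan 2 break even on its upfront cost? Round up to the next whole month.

72 months

Loan 1: at 3.80% the monthly rate is 0.0031667, so the payment is 783,000 × 0.0031667 / (1 − 1.0031667^−120) = €7,853.28.
Loan 2: at 3.175% the monthly rate is 0.0026458, so the payment is 783,000 × 0.0026458 / (1 − 1.0026458^−120) = €7,624.12.
Monthly savings = €7,853.28 − €7,624.12 = €229.16.
Break-even = €16,450.00 / €229.16 = 71.78 → 72 months.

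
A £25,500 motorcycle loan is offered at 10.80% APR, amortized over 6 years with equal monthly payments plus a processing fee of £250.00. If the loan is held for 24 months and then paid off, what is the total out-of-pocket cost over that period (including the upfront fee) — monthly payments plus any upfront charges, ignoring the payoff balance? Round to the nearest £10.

£11,840

Monthly rate = 10.8%/12 = 0.0090000; payment = 25,500 × 0.0090000 / (1 − (1+0.0090000)^−72) = £482.76.
Total outlay = 24 × £482.76 + £250.00 = £11,836.24.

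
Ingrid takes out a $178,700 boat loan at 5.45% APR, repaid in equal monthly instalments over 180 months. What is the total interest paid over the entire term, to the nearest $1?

Monthly rate = 5.45%/12 = 0.0045417; payment = 178,700 × 0.0045417 / (1 − (1+0.0045417)^−180) = $1,455.39.
Total paid = 180 × $1,455.39 = $261,970.20; interest = $261,970.20 − $178,700 = $83,270.20.

$83,270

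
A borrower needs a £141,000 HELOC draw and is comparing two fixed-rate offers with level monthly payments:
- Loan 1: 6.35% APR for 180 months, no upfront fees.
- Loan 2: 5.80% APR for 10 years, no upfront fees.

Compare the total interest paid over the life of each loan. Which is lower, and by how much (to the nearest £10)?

Loan 2 by £32,850

Loan 1: at 6.35% the monthly rate is 0.0052917, so the payment is 141,000 × 0.0052917 / (1 − 1.0052917^−180) = £1,216.66.
Total interest on Loan 1 = 180 × £1,216.66 − £141,000 = £77,998.80.
Loan 2: monthly rate = 5.8%/12 = 0.0048333; payment = 141,000 × 0.0048333 / (1 − (1+0.0048333)^−120) = £1,551.27.
Total interest on Loan 2 = 120 × £1,551.27 − £141,000 = £45,152.40.
Loan 2 is lower by £32,846.40.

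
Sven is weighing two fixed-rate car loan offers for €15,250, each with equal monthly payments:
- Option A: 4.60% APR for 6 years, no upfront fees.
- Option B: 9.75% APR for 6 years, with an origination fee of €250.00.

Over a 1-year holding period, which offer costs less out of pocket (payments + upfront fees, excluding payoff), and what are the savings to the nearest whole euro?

Option A: at 4.60% the monthly rate is 0.0038333, so the payment is 15,250 × 0.0038333 / (1 − 1.0038333^−72) = €242.78.
Option B: monthly rate = 9.75%/12 = 0.0081250; payment = 15,250 × 0.0081250 / (1 − (1+0.0081250)^−72) = €280.60.
Over 12 months: Option A costs 12 × €242.78 = €2,913.36; Option B costs 12 × €280.60 + €250.00 = €3,617.20.
Option A is cheaper by €3,617.20 − €2,913.36 = €703.84.

Option A by €704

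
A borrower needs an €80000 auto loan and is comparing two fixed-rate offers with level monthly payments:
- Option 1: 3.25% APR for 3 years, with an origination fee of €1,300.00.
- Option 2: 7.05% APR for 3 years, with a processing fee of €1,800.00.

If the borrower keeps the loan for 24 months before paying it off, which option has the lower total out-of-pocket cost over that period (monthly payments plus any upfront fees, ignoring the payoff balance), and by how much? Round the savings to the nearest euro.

Option 1 by €3,780

Option 1: monthly rate = 3.25%/12 = 0.0027083; payment = 80,000 × 0.0027083 / (1 − (1+0.0027083)^−36) = €2,335.32.
Option 2: monthly rate = 7.05%/12 = 0.0058750; payment = 80,000 × 0.0058750 / (1 − (1+0.0058750)^−36) = €2,472.00.
Over 24 months: Option 1 costs 24 × €2,335.32 + €1,300.00 = €57,347.68; Option 2 costs 24 × €2,472.00 + €1,800.00 = €61,128.00.
Option 1 is cheaper by €61,128.00 − €57,347.68 = €3,780.32.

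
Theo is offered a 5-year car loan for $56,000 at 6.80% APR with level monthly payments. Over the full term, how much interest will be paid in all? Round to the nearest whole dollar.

At 6.80% the monthly rate is 0.0056667, so the payment is 56,000 × 0.0056667 / (1 − 1.0056667^−60) = $1,103.59.
Total paid = 60 × $1,103.59 = $66,215.40; interest = $66,215.40 − $56,000 = $10,215.40.

$10,215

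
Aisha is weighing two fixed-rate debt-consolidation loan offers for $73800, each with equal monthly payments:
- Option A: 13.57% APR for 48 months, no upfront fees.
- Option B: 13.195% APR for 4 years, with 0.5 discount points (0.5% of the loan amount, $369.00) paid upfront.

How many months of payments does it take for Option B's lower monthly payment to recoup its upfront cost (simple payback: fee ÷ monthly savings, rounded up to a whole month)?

Option A: monthly rate = 13.57%/12 = 0.0113083; payment = 73,800 × 0.0113083 / (1 − (1+0.0113083)^−48) = $2,000.81.
Option B: monthly rate = 13.195%/12 = 0.0109958; payment = 73,800 × 0.0109958 / (1 − (1+0.0109958)^−48) = $1,987.02.
Monthly savings = $2,000.81 − $1,987.02 = $13.79.
Break-even = $369.00 / $13.79 = 26.76 → 27 months.

27 months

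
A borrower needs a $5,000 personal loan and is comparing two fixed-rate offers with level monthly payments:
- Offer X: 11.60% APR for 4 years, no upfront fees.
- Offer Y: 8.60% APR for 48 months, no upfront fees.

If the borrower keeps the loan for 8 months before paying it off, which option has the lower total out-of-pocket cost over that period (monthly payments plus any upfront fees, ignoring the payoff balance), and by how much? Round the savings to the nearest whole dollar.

Offer Y by $58

Offer X: at 11.60% the monthly rate is 0.0096667, so the payment is 5,000 × 0.0096667 / (1 − 1.0096667^−48) = $130.69.
Offer Y: at 8.60% the monthly rate is 0.0071667, so the payment is 5,000 × 0.0071667 / (1 − 1.0071667^−48) = $123.48.
Over 8 months: Offer X costs 8 × $130.69 = $1,045.52; Offer Y costs 8 × $123.48 = $987.84.
Offer Y is cheaper by $1,045.52 − $987.84 = $57.68.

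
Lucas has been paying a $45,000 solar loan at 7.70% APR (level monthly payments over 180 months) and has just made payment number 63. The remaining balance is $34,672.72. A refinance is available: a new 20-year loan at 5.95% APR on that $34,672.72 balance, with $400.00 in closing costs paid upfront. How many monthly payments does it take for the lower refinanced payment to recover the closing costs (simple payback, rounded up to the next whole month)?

Current payment = 45,000 × 7.7%/12 / (1 − (1+0.0064167)^−180) = $422.29.
Refinanced payment = 34,672.72 × 0.0049583 / (1 − (1+0.0049583)^−240) = $247.41.
Monthly savings = $422.29 − $247.41 = $174.88.
Break-even = $400.00 / $174.88 = 2.29 → 3 months.

3 months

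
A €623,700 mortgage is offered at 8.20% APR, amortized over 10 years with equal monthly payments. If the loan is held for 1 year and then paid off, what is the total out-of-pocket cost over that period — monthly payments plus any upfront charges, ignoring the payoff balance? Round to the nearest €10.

€91,600

At 8.20% the monthly rate is 0.0068333, so the payment is 623,700 × 0.0068333 / (1 − 1.0068333^−120) = €7,633.28.
Total outlay = 12 × €7,633.28 = €91,599.36.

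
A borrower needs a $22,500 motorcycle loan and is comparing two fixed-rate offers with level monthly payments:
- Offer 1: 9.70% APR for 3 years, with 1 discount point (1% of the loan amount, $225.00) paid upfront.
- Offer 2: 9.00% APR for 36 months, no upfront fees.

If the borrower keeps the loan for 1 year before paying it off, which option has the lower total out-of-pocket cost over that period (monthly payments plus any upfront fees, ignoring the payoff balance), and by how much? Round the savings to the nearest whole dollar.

Offer 2 by $313

Offer 1: at 9.70% the monthly rate is 0.0080833, so the payment is 22,500 × 0.0080833 / (1 − 1.0080833^−36) = $722.85.
Offer 2: monthly rate = 9%/12 = 0.0075000; payment = 22,500 × 0.0075000 / (1 − (1+0.0075000)^−36) = $715.49.
Over 12 months: Offer 1 costs 12 × $722.85 + $225.00 = $8,899.20; Offer 2 costs 12 × $715.49 = $8,585.88.
Offer 2 is cheaper by $8,899.20 − $8,585.88 = $313.32.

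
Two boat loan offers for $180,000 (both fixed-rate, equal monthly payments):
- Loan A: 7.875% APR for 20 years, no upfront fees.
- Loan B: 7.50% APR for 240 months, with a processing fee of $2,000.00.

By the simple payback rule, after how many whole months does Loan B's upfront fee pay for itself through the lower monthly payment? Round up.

Loan A: at 7.875% the monthly rate is 0.0065625, so the payment is 180,000 × 0.0065625 / (1 − 1.0065625^−240) = $1,491.62.
Loan B: at 7.50% the monthly rate is 0.0062500, so the payment is 180,000 × 0.0062500 / (1 − 1.0062500^−240) = $1,450.07.
Monthly savings = $1,491.62 − $1,450.07 = $41.55.
Break-even = $2,000.00 / $41.55 = 48.13 → 49 months.

49 months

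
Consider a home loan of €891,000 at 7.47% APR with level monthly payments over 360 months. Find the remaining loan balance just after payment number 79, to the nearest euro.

€823,384

With monthly rate i = 7.47%/12 = 0.0062250, the balance after k of n payments is P · [(1+i)^n − (1+i)^k] / [(1+i)^n − 1].
(1+0.0062250)^360 = 9.33764146 and (1+0.0062250)^79 = 1.63272545, so the balance is 891,000 × (9.33764146 − 1.63272545) / (9.33764146 − 1) = €823,383.95.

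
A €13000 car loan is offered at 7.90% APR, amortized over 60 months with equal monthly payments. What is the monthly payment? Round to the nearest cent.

€262.97

At 7.90% the monthly rate is 0.0065833, so the payment is 13,000 × 0.0065833 / (1 − 1.0065833^−60) = €262.97.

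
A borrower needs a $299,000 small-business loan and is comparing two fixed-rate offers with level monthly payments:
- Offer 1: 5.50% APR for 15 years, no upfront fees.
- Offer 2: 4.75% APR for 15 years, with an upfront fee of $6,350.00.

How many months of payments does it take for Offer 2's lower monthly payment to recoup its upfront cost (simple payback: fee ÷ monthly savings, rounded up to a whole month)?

55 months

Offer 1: monthly rate = 5.5%/12 = 0.0045833; payment = 299,000 × 0.0045833 / (1 − (1+0.0045833)^−180) = $2,443.08.
Offer 2: at 4.75% the monthly rate is 0.0039583, so the payment is 299,000 × 0.0039583 / (1 − 1.0039583^−180) = $2,325.72.
Monthly savings = $2,443.08 − $2,325.72 = $117.36.
Break-even = $6,350.00 / $117.36 = 54.11 → 55 months.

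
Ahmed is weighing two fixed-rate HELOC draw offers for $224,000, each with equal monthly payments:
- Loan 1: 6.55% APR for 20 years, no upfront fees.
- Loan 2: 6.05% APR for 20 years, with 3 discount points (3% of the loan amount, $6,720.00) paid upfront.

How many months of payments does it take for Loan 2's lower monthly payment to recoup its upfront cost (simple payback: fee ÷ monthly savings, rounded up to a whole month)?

Loan 1: monthly rate = 6.55%/12 = 0.0054583; payment = 224,000 × 0.0054583 / (1 − (1+0.0054583)^−240) = $1,676.68.
Loan 2: monthly rate = 6.05%/12 = 0.0050417; payment = 224,000 × 0.0050417 / (1 − (1+0.0050417)^−240) = $1,611.27.
Monthly savings = $1,676.68 − $1,611.27 = $65.41.
Break-even = $6,720.00 / $65.41 = 102.74 → 103 months.

103 months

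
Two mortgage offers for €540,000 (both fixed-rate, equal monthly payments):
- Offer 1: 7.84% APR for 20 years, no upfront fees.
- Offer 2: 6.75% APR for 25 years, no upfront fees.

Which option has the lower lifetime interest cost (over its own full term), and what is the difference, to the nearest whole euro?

Offer 1 by €48,120

Offer 1: at 7.84% the monthly rate is 0.0065333, so the payment is 540,000 × 0.0065333 / (1 − 1.0065333^−240) = €4,463.15.
Total interest on Offer 1 = 240 × €4,463.15 − €540,000 = €531,156.00.
Offer 2: monthly rate = 6.75%/12 = 0.0056250; payment = 540,000 × 0.0056250 / (1 − (1+0.0056250)^−300) = €3,730.92.
Total interest on Offer 2 = 300 × €3,730.92 − €540,000 = €579,276.00.
Offer 1 is lower by €48,120.00.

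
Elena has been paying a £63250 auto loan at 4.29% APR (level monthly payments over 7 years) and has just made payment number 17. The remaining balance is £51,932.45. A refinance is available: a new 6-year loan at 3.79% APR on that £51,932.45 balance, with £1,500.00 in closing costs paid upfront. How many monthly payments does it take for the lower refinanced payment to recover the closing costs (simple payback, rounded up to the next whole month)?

23 months

Current payment = 63,250 × 4.29%/12 / (1 − (1+0.0035750)^−84) = £873.02.
Refinanced payment = 51,932.45 × 0.0031583 / (1 − (1+0.0031583)^−72) = £807.53.
Monthly savings = £873.02 − £807.53 = £65.49.
Break-even = £1,500.00 / £65.49 = 22.90 → 23 months.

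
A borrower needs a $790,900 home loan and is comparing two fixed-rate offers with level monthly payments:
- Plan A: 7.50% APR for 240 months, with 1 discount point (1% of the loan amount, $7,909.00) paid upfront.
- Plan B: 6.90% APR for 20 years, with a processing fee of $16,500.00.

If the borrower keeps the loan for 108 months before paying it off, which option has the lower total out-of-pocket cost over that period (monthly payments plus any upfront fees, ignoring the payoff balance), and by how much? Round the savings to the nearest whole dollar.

Plan A: monthly rate = 7.5%/12 = 0.0062500; payment = 790,900 × 0.0062500 / (1 − (1+0.0062500)^−240) = $6,371.44.
Plan B: at 6.90% the monthly rate is 0.0057500, so the payment is 790,900 × 0.0057500 / (1 − 1.0057500^−240) = $6,084.46.
Over 108 months: Plan A costs 108 × $6,371.44 + $7,909.00 = $696,024.52; Plan B costs 108 × $6,084.46 + $16,500.00 = $673,621.68.
Plan B is cheaper by $696,024.52 − $673,621.68 = $22,402.84.

Plan B by $22,403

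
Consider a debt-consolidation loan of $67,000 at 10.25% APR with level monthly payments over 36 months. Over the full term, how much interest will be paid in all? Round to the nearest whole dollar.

At 10.25% the monthly rate is 0.0085417, so the payment is 67,000 × 0.0085417 / (1 − 1.0085417^−36) = $2,169.77.
Total paid = 36 × $2,169.77 = $78,111.72; interest = $78,111.72 − $67,000 = $11,111.72.

$11,112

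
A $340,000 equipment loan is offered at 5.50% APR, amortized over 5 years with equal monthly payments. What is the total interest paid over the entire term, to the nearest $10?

At 5.50% the monthly rate is 0.0045833, so the payment is 340,000 × 0.0045833 / (1 − 1.0045833^−60) = $6,494.40.
Total paid = 60 × $6,494.40 = $389,664.00; interest = $389,664.00 − $340,000 = $49,664.00.

$49,660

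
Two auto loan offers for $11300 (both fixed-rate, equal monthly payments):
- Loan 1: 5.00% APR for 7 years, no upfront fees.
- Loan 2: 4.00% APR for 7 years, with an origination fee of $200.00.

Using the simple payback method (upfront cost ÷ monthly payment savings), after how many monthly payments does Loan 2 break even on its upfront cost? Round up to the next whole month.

39 months

Loan 1: monthly rate = 5%/12 = 0.0041667; payment = 11,300 × 0.0041667 / (1 − (1+0.0041667)^−84) = $159.71.
Loan 2: at 4.00% the monthly rate is 0.0033333, so the payment is 11,300 × 0.0033333 / (1 − 1.0033333^−84) = $154.46.
Monthly savings = $159.71 − $154.46 = $5.25.
Break-even = $200.00 / $5.25 = 38.10 → 39 months.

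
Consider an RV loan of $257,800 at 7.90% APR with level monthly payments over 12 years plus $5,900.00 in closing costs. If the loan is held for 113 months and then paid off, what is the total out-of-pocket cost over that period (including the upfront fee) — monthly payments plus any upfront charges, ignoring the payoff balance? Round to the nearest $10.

$319,640

At 7.90% the monthly rate is 0.0065833, so the payment is 257,800 × 0.0065833 / (1 − 1.0065833^−144) = $2,776.45.
Total outlay = 113 × $2,776.45 + $5,900.00 = $319,638.85.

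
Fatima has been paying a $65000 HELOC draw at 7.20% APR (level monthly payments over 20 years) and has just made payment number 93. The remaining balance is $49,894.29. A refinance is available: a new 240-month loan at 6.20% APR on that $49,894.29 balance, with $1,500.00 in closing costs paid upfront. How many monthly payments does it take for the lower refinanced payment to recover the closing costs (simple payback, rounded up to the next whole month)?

Current payment = 65,000 × 7.2%/12 / (1 − (1+0.0060000)^−240) = $511.78.
Refinanced payment = 49,894.29 × 0.0051667 / (1 − (1+0.0051667)^−240) = $363.24.
Monthly savings = $511.78 − $363.24 = $148.54.
Break-even = $1,500.00 / $148.54 = 10.10 → 11 months.

11 months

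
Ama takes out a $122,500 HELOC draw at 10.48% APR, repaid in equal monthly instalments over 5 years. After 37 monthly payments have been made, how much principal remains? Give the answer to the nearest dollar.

With monthly rate i = 10.48%/12 = 0.0087333, the balance after k of n payments is P · [(1+i)^n − (1+i)^k] / [(1+i)^n − 1].
(1+0.0087333)^60 = 1.68493182 and (1+0.0087333)^37 = 1.37951292, so the balance is 122,500 × (1.68493182 − 1.37951292) / (1.68493182 − 1) = $54,624.15.

$54,624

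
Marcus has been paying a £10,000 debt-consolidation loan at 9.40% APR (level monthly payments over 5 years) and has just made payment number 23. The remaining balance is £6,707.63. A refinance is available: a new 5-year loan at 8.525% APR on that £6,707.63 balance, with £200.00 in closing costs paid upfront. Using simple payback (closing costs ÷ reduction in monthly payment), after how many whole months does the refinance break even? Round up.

3 months

Current payment = 10,000 × 9.4%/12 / (1 − (1+0.0078333)^−60) = £209.53.
Refinanced payment = 6,707.63 × 0.0071042 / (1 − (1+0.0071042)^−60) = £137.70.
Monthly savings = £209.53 − £137.70 = £71.83.
Break-even = £200.00 / £71.83 = 2.78 → 3 months.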